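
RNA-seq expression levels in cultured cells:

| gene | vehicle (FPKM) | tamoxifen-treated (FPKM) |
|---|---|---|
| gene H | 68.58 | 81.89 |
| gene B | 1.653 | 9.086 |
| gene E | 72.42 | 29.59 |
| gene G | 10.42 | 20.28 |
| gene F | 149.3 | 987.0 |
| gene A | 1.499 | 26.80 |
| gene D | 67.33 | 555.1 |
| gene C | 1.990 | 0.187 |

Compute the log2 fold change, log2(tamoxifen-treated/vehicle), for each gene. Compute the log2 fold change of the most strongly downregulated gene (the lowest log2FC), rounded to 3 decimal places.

log2(81.89/68.58) = 0.256  (gene H)
log2(9.086/1.653) = 2.459  (gene B)
log2(29.59/72.42) = -1.291  (gene E)
log2(20.28/10.42) = 0.961  (gene G)
log2(987.0/149.3) = 2.725  (gene F)
log2(26.80/1.499) = 4.160  (gene A)
log2(555.1/67.33) = 3.043  (gene D)
log2(0.187/1.990) = -3.412  (gene C)
gene C is most strongly downregulated.

-3.412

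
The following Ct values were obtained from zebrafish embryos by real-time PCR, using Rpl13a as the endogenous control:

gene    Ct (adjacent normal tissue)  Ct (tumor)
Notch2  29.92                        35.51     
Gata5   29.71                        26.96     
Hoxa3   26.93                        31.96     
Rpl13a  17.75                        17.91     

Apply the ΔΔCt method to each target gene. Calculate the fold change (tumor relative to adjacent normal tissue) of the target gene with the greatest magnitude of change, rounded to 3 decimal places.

Notch2: ΔΔCt = (35.51−17.91) − (29.92−17.75) = 17.60 − 12.17 = 5.43; fold change = 2^-5.43 = 0.023
Gata5: ΔΔCt = (26.96−17.91) − (29.71−17.75) = 9.05 − 11.96 = -2.91; fold change = 2^2.91 = 7.516
Hoxa3: ΔΔCt = (31.96−17.91) − (26.93−17.75) = 14.05 − 9.18 = 4.87; fold change = 2^-4.87 = 0.034
Notch2 has the largest |ΔΔCt| = 5.43.

0.023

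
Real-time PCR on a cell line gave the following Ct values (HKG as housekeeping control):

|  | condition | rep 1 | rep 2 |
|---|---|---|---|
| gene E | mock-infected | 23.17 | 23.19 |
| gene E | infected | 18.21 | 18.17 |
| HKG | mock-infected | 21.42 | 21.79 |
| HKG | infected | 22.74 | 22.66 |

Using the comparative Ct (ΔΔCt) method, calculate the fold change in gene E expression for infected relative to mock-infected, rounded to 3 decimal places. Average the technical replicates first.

Mean Ct: gene E mock-infected 23.180; gene E infected 18.190; HKG mock-infected 21.605; HKG infected 22.700
ΔCt(mock-infected) = 23.180 − 21.605 = 1.575
ΔCt(infected) = 18.190 − 22.700 = -4.510
ΔΔCt = -4.510 − 1.575 = -6.085
Fold change = 2^(−(-6.085)) = 2^6.085 = 67.8840

67.884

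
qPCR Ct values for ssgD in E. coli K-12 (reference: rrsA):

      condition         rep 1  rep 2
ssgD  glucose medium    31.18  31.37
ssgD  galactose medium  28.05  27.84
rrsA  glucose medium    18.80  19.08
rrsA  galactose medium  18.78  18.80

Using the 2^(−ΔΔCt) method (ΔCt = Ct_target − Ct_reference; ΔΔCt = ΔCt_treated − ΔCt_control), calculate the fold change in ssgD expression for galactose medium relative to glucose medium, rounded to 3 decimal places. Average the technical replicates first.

9.063

Mean Ct: ssgD glucose medium 31.275; ssgD galactose medium 27.945; rrsA glucose medium 18.940; rrsA galactose medium 18.790
ΔCt(glucose medium) = 31.275 − 18.940 = 12.335
ΔCt(galactose medium) = 27.945 − 18.790 = 9.155
ΔΔCt = 9.155 − 12.335 = -3.180
Fold change = 2^(−(-3.180)) = 2^3.180 = 9.0631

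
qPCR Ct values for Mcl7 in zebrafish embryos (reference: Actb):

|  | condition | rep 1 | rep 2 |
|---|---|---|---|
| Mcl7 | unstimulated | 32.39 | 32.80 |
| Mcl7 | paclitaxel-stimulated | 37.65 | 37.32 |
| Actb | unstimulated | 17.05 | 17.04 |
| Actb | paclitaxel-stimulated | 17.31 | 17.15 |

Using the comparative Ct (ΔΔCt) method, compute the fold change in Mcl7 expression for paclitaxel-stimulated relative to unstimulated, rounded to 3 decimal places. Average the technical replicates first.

Mean Ct: Mcl7 unstimulated 32.595; Mcl7 paclitaxel-stimulated 37.485; Actb unstimulated 17.045; Actb paclitaxel-stimulated 17.230
ΔCt(unstimulated) = 32.595 − 17.045 = 15.550
ΔCt(paclitaxel-stimulated) = 37.485 − 17.230 = 20.255
ΔΔCt = 20.255 − 15.550 = 4.705
Fold change = 2^(−4.705) = 0.0383

0.038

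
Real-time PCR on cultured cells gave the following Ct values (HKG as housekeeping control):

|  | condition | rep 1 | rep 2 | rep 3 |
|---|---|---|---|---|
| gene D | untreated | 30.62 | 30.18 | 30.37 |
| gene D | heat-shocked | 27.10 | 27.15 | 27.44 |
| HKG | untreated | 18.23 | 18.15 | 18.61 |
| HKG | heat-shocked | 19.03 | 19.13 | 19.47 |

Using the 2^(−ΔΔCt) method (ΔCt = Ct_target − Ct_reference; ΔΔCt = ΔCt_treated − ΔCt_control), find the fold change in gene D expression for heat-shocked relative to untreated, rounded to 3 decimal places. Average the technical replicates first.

Mean Ct: gene D untreated 30.390; gene D heat-shocked 27.230; HKG untreated 18.330; HKG heat-shocked 19.210
ΔCt(untreated) = 30.390 − 18.330 = 12.060
ΔCt(heat-shocked) = 27.230 − 19.210 = 8.020
ΔΔCt = 8.020 − 12.060 = -4.040
Fold change = 2^(−(-4.040)) = 2^4.040 = 16.4498

16.450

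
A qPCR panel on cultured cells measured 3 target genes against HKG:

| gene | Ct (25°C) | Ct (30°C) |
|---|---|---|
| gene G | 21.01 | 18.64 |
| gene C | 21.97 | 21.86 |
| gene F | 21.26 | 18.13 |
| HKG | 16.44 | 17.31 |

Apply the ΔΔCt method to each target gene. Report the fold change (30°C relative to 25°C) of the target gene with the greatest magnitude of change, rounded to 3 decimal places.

gene G: ΔΔCt = (18.64−17.31) − (21.01−16.44) = 1.33 − 4.57 = -3.24; fold change = 2^3.24 = 9.448
gene C: ΔΔCt = (21.86−17.31) − (21.97−16.44) = 4.55 − 5.53 = -0.98; fold change = 2^0.98 = 1.972
gene F: ΔΔCt = (18.13−17.31) − (21.26−16.44) = 0.82 − 4.82 = -4.00; fold change = 2^4.00 = 16.000
gene F has the largest |ΔΔCt| = 4.00.

16.000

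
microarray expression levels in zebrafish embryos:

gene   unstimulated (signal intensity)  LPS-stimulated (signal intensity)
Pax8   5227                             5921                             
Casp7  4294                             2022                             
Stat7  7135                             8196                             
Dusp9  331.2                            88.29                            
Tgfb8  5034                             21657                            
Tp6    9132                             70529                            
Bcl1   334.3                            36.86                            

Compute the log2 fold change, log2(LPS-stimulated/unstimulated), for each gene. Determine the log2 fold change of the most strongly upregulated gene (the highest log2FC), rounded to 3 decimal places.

log2(5921/5227) = 0.180  (Pax8)
log2(2022/4294) = -1.087  (Casp7)
log2(8196/7135) = 0.200  (Stat7)
log2(88.29/331.2) = -1.907  (Dusp9)
log2(21657/5034) = 2.105  (Tgfb8)
log2(70529/9132) = 2.949  (Tp6)
log2(36.86/334.3) = -3.181  (Bcl1)
Tp6 is most strongly upregulated.

2.949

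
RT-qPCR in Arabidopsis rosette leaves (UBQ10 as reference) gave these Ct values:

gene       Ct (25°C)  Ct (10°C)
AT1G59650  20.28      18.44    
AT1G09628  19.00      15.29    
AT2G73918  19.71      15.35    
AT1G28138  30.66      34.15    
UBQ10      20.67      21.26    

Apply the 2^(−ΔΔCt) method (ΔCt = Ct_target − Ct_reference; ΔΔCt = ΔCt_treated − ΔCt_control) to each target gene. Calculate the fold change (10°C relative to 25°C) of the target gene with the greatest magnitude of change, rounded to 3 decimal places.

AT1G59650: ΔΔCt = (18.44−21.26) − (20.28−20.67) = -2.82 − (-0.39) = -2.43; fold change = 2^2.43 = 5.389
AT1G09628: ΔΔCt = (15.29−21.26) − (19.00−20.67) = -5.97 − (-1.67) = -4.30; fold change = 2^4.30 = 19.698
AT2G73918: ΔΔCt = (15.35−21.26) − (19.71−20.67) = -5.91 − (-0.96) = -4.95; fold change = 2^4.95 = 30.910
AT1G28138: ΔΔCt = (34.15−21.26) − (30.66−20.67) = 12.89 − 9.99 = 2.90; fold change = 2^-2.90 = 0.134
AT2G73918 has the largest |ΔΔCt| = 4.95.

30.910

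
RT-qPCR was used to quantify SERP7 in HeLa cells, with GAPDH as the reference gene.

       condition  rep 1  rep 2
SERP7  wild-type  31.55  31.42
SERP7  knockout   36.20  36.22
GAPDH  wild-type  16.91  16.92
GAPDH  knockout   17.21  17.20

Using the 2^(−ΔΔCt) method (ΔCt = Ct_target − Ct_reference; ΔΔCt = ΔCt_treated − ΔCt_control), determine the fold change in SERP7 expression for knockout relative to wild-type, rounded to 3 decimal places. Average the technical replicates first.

0.046

Mean Ct: SERP7 wild-type 31.485; SERP7 knockout 36.210; GAPDH wild-type 16.915; GAPDH knockout 17.205
ΔCt(wild-type) = 31.485 − 16.915 = 14.570
ΔCt(knockout) = 36.210 − 17.205 = 19.005
ΔΔCt = 19.005 − 14.570 = 4.435
Fold change = 2^(−4.435) = 0.0462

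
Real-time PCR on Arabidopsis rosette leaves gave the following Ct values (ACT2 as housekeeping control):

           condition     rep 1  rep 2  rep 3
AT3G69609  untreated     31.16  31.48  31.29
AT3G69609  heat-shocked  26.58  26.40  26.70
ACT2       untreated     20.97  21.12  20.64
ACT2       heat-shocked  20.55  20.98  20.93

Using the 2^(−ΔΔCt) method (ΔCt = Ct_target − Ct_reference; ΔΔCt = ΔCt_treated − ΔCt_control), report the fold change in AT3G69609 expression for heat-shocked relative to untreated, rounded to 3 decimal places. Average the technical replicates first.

25.281

Mean Ct: AT3G69609 untreated 31.310; AT3G69609 heat-shocked 26.560; ACT2 untreated 20.910; ACT2 heat-shocked 20.820
ΔCt(untreated) = 31.310 − 20.910 = 10.400
ΔCt(heat-shocked) = 26.560 − 20.820 = 5.740
ΔΔCt = 5.740 − 10.400 = -4.660
Fold change = 2^(−(-4.660)) = 2^4.660 = 25.2813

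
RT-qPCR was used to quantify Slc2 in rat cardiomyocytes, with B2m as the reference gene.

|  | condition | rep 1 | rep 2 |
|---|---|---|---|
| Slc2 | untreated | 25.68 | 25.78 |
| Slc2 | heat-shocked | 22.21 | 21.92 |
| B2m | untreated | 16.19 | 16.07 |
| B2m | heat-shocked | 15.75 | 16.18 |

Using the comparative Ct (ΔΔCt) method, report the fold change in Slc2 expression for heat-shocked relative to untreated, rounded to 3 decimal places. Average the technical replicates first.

11.314

Mean Ct: Slc2 untreated 25.730; Slc2 heat-shocked 22.065; B2m untreated 16.130; B2m heat-shocked 15.965
ΔCt(untreated) = 25.730 − 16.130 = 9.600
ΔCt(heat-shocked) = 22.065 − 15.965 = 6.100
ΔΔCt = 6.100 − 9.600 = -3.500
Fold change = 2^(−(-3.500)) = 2^3.500 = 11.3137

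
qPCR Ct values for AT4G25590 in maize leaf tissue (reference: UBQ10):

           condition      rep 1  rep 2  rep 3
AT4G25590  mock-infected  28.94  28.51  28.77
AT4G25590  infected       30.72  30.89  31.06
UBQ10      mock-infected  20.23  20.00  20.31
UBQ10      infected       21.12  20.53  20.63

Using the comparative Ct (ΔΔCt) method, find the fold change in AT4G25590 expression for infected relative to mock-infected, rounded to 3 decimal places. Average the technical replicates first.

0.337

Mean Ct: AT4G25590 mock-infected 28.740; AT4G25590 infected 30.890; UBQ10 mock-infected 20.180; UBQ10 infected 20.760
ΔCt(mock-infected) = 28.740 − 20.180 = 8.560
ΔCt(infected) = 30.890 − 20.760 = 10.130
ΔΔCt = 10.130 − 8.560 = 1.570
Fold change = 2^(−1.570) = 0.3368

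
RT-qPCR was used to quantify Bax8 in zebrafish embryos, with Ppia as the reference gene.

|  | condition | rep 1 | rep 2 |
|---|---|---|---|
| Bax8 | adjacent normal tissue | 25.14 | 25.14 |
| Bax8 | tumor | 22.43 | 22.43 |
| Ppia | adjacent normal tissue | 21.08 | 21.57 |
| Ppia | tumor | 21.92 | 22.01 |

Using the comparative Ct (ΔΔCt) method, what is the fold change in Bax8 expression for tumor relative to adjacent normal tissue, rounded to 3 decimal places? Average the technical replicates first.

10.196

Mean Ct: Bax8 adjacent normal tissue 25.140; Bax8 tumor 22.430; Ppia adjacent normal tissue 21.325; Ppia tumor 21.965
ΔCt(adjacent normal tissue) = 25.140 − 21.325 = 3.815
ΔCt(tumor) = 22.430 − 21.965 = 0.465
ΔΔCt = 0.465 − 3.815 = -3.350
Fold change = 2^(−(-3.350)) = 2^3.350 = 10.1965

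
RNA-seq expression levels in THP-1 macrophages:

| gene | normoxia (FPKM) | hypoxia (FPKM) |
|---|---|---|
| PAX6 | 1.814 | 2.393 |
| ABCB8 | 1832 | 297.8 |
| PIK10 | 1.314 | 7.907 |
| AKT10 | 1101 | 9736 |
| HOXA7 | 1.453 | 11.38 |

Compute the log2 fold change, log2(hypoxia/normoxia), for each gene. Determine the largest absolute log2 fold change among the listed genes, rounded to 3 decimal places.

3.145

log2(2.393/1.814) = 0.400  (PAX6)
log2(297.8/1832) = -2.621  (ABCB8)
log2(7.907/1.314) = 2.589  (PIK10)
log2(9736/1101) = 3.145  (AKT10)
log2(11.38/1.453) = 2.969  (HOXA7)
The largest magnitude belongs to AKT10.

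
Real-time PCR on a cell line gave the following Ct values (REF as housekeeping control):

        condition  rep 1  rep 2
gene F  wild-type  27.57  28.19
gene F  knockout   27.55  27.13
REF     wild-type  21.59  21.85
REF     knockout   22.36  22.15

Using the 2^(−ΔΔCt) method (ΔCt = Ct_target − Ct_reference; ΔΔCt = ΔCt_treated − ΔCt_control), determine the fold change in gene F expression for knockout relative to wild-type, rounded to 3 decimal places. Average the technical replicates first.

Mean Ct: gene F wild-type 27.880; gene F knockout 27.340; REF wild-type 21.720; REF knockout 22.255
ΔCt(wild-type) = 27.880 − 21.720 = 6.160
ΔCt(knockout) = 27.340 − 22.255 = 5.085
ΔΔCt = 5.085 − 6.160 = -1.075
Fold change = 2^(−(-1.075)) = 2^1.075 = 2.1067

2.107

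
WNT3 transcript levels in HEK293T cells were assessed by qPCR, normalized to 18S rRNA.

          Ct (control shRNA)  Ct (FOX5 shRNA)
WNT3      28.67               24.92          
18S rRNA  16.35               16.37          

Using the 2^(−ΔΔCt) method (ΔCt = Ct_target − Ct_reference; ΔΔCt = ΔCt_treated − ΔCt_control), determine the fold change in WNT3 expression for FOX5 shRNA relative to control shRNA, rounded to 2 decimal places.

13.64

ΔCt(control shRNA) = 28.670 − 16.350 = 12.320
ΔCt(FOX5 shRNA) = 24.920 − 16.370 = 8.550
ΔΔCt = 8.550 − 12.320 = -3.770
Fold change = 2^(−(-3.770)) = 2^3.770 = 13.642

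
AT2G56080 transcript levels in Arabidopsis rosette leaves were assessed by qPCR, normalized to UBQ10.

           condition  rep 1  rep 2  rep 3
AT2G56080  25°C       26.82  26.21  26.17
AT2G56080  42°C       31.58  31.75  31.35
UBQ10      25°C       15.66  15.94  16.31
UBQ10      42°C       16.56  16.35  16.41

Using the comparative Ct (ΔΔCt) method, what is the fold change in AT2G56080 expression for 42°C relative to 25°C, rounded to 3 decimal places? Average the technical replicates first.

0.039

Mean Ct: AT2G56080 25°C 26.400; AT2G56080 42°C 31.560; UBQ10 25°C 15.970; UBQ10 42°C 16.440
ΔCt(25°C) = 26.400 − 15.970 = 10.430
ΔCt(42°C) = 31.560 − 16.440 = 15.120
ΔΔCt = 15.120 − 10.430 = 4.690
Fold change = 2^(−4.690) = 0.0387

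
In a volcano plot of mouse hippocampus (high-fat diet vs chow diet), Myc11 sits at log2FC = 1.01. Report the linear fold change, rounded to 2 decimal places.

2.01

Fold change = 2^(1.01) = 2.014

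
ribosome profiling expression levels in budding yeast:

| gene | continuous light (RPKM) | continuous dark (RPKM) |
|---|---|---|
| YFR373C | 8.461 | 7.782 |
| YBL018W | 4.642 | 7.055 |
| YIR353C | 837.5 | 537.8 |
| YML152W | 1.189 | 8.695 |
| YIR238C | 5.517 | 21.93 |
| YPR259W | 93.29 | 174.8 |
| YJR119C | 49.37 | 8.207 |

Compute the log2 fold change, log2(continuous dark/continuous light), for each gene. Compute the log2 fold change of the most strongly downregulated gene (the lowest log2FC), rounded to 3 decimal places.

log2(7.782/8.461) = -0.121  (YFR373C)
log2(7.055/4.642) = 0.604  (YBL018W)
log2(537.8/837.5) = -0.639  (YIR353C)
log2(8.695/1.189) = 2.870  (YML152W)
log2(21.93/5.517) = 1.991  (YIR238C)
log2(174.8/93.29) = 0.906  (YPR259W)
log2(8.207/49.37) = -2.589  (YJR119C)
YJR119C is most strongly downregulated.

-2.589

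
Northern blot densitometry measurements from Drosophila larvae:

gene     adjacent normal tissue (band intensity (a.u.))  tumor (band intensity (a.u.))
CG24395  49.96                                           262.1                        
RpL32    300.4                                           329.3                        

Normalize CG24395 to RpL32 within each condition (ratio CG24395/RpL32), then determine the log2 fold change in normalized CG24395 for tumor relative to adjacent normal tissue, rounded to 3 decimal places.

2.259

CG24395/RpL32 (adjacent normal tissue) = 49.96 / 300.4 = 0.16631
CG24395/RpL32 (tumor) = 262.1 / 329.3 = 0.79593
Fold change = 0.79593 / 0.16631 = 4.7858
log2(4.7858) = 2.2588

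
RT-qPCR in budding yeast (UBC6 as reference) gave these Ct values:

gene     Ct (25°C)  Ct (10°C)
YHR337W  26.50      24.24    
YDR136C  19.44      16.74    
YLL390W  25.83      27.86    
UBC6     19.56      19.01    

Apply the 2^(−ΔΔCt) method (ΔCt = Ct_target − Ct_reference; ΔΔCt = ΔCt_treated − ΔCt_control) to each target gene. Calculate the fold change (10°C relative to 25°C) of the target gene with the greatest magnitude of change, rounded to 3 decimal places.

0.167

YHR337W: ΔΔCt = (24.24−19.01) − (26.50−19.56) = 5.23 − 6.94 = -1.71; fold change = 2^1.71 = 3.272
YDR136C: ΔΔCt = (16.74−19.01) − (19.44−19.56) = -2.27 − (-0.12) = -2.15; fold change = 2^2.15 = 4.438
YLL390W: ΔΔCt = (27.86−19.01) − (25.83−19.56) = 8.85 − 6.27 = 2.58; fold change = 2^-2.58 = 0.167
YLL390W has the largest |ΔΔCt| = 2.58.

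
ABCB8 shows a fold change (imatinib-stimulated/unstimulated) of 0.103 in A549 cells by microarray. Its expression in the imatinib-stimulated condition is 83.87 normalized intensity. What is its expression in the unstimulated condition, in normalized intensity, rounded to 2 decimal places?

unstimulated expression = 83.87 / 0.103 = 814.27

814.27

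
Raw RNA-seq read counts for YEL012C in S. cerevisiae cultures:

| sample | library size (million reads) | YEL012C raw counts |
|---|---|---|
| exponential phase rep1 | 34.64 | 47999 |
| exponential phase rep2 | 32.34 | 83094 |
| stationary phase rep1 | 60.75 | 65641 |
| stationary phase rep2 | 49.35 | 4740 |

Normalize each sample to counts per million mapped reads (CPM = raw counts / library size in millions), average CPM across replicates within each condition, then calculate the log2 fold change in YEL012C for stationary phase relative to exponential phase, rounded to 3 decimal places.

CPM(exponential phase rep1) = 47999 / 34.64 = 1385.6524
CPM(exponential phase rep2) = 83094 / 32.34 = 2569.3878
CPM(stationary phase rep1) = 65641 / 60.75 = 1080.5103
CPM(stationary phase rep2) = 4740 / 49.35 = 96.0486
mean CPM(exponential phase) = 1977.5201; mean CPM(stationary phase) = 588.2795
Fold change = 588.2795 / 1977.5201 = 0.29748
log2(0.29748) = -1.7491

-1.749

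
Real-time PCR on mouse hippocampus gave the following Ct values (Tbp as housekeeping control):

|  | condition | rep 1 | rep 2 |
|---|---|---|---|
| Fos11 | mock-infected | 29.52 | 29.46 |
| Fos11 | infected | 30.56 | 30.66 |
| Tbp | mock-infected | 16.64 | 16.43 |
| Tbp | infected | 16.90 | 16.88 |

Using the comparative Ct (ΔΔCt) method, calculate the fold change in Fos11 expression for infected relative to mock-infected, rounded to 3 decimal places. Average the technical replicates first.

0.588

Mean Ct: Fos11 mock-infected 29.490; Fos11 infected 30.610; Tbp mock-infected 16.535; Tbp infected 16.890
ΔCt(mock-infected) = 29.490 − 16.535 = 12.955
ΔCt(infected) = 30.610 − 16.890 = 13.720
ΔΔCt = 13.720 − 12.955 = 0.765
Fold change = 2^(−0.765) = 0.5885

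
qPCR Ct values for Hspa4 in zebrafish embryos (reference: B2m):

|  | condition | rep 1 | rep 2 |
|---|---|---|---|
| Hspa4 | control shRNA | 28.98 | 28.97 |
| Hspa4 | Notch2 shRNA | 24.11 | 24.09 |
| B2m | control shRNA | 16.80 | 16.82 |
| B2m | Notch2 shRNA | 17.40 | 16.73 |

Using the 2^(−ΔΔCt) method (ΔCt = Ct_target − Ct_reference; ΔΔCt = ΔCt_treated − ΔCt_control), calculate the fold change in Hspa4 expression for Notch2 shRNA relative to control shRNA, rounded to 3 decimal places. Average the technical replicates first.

Mean Ct: Hspa4 control shRNA 28.975; Hspa4 Notch2 shRNA 24.100; B2m control shRNA 16.810; B2m Notch2 shRNA 17.065
ΔCt(control shRNA) = 28.975 − 16.810 = 12.165
ΔCt(Notch2 shRNA) = 24.100 − 17.065 = 7.035
ΔΔCt = 7.035 − 12.165 = -5.130
Fold change = 2^(−(-5.130)) = 2^5.130 = 35.0174

35.017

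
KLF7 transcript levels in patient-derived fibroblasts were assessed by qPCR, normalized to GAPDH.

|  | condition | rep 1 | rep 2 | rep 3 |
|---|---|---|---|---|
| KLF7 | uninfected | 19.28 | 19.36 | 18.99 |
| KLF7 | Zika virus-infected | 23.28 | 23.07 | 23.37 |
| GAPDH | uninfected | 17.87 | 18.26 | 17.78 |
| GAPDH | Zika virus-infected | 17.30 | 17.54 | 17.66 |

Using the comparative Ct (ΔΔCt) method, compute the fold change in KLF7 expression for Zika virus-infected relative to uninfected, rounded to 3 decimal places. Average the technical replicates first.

0.044

Mean Ct: KLF7 uninfected 19.210; KLF7 Zika virus-infected 23.240; GAPDH uninfected 17.970; GAPDH Zika virus-infected 17.500
ΔCt(uninfected) = 19.210 − 17.970 = 1.240
ΔCt(Zika virus-infected) = 23.240 − 17.500 = 5.740
ΔΔCt = 5.740 − 1.240 = 4.500
Fold change = 2^(−4.500) = 0.0442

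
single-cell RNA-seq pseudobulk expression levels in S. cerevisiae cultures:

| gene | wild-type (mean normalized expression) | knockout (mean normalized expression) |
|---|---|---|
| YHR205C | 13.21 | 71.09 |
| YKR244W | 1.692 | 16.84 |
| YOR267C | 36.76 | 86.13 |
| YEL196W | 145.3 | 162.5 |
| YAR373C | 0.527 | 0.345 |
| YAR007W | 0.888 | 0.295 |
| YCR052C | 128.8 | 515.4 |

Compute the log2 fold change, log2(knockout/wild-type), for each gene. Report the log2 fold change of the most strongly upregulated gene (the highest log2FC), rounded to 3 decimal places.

log2(71.09/13.21) = 2.428  (YHR205C)
log2(16.84/1.692) = 3.315  (YKR244W)
log2(86.13/36.76) = 1.228  (YOR267C)
log2(162.5/145.3) = 0.161  (YEL196W)
log2(0.345/0.527) = -0.611  (YAR373C)
log2(0.295/0.888) = -1.590  (YAR007W)
log2(515.4/128.8) = 2.001  (YCR052C)
YKR244W is most strongly upregulated.

3.315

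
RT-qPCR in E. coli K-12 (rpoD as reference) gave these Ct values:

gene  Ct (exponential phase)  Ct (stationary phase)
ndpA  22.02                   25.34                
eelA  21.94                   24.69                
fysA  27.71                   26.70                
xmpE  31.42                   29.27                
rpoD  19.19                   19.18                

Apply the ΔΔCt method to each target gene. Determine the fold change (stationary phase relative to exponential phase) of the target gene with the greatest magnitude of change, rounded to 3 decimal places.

ndpA: ΔΔCt = (25.34−19.18) − (22.02−19.19) = 6.16 − 2.83 = 3.33; fold change = 2^-3.33 = 0.099
eelA: ΔΔCt = (24.69−19.18) − (21.94−19.19) = 5.51 − 2.75 = 2.76; fold change = 2^-2.76 = 0.148
fysA: ΔΔCt = (26.70−19.18) − (27.71−19.19) = 7.52 − 8.52 = -1.00; fold change = 2^1.00 = 2.000
xmpE: ΔΔCt = (29.27−19.18) − (31.42−19.19) = 10.09 − 12.23 = -2.14; fold change = 2^2.14 = 4.408
ndpA has the largest |ΔΔCt| = 3.33.

0.099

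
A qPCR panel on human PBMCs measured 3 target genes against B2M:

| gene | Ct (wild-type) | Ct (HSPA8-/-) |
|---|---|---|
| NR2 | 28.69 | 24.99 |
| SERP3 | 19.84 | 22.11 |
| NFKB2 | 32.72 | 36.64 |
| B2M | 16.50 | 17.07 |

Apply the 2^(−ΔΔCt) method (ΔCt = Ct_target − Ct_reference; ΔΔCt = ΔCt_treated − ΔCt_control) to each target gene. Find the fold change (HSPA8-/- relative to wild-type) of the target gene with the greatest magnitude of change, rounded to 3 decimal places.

19.293

NR2: ΔΔCt = (24.99−17.07) − (28.69−16.50) = 7.92 − 12.19 = -4.27; fold change = 2^4.27 = 19.293
SERP3: ΔΔCt = (22.11−17.07) − (19.84−16.50) = 5.04 − 3.34 = 1.70; fold change = 2^-1.70 = 0.308
NFKB2: ΔΔCt = (36.64−17.07) − (32.72−16.50) = 19.57 − 16.22 = 3.35; fold change = 2^-3.35 = 0.098
NR2 has the largest |ΔΔCt| = 4.27.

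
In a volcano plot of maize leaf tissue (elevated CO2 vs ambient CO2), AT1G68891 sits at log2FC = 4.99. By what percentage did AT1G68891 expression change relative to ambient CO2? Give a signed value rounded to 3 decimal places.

3077.896%

Fold change = 2^(4.99) = 31.7790
Percent change = (FC − 1) × 100% = (31.7790 − 1) × 100 = 3077.896%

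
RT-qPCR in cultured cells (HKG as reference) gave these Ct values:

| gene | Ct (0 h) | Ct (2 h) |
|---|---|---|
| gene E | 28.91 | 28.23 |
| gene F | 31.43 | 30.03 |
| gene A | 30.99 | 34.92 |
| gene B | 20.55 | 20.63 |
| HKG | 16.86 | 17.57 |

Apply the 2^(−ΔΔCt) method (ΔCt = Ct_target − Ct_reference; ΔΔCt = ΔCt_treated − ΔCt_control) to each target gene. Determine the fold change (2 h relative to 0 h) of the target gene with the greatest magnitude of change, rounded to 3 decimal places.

0.107

gene E: ΔΔCt = (28.23−17.57) − (28.91−16.86) = 10.66 − 12.05 = -1.39; fold change = 2^1.39 = 2.621
gene F: ΔΔCt = (30.03−17.57) − (31.43−16.86) = 12.46 − 14.57 = -2.11; fold change = 2^2.11 = 4.317
gene A: ΔΔCt = (34.92−17.57) − (30.99−16.86) = 17.35 − 14.13 = 3.22; fold change = 2^-3.22 = 0.107
gene B: ΔΔCt = (20.63−17.57) − (20.55−16.86) = 3.06 − 3.69 = -0.63; fold change = 2^0.63 = 1.548
gene A has the largest |ΔΔCt| = 3.22.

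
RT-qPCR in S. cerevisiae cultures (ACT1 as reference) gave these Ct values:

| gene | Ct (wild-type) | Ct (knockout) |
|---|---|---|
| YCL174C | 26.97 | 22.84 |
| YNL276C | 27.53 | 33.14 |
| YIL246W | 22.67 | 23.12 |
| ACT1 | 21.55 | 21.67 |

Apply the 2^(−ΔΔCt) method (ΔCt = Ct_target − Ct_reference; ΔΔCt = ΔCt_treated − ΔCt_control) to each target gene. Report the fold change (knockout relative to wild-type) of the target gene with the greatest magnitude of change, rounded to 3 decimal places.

YCL174C: ΔΔCt = (22.84−21.67) − (26.97−21.55) = 1.17 − 5.42 = -4.25; fold change = 2^4.25 = 19.027
YNL276C: ΔΔCt = (33.14−21.67) − (27.53−21.55) = 11.47 − 5.98 = 5.49; fold change = 2^-5.49 = 0.022
YIL246W: ΔΔCt = (23.12−21.67) − (22.67−21.55) = 1.45 − 1.12 = 0.33; fold change = 2^-0.33 = 0.796
YNL276C has the largest |ΔΔCt| = 5.49.

0.022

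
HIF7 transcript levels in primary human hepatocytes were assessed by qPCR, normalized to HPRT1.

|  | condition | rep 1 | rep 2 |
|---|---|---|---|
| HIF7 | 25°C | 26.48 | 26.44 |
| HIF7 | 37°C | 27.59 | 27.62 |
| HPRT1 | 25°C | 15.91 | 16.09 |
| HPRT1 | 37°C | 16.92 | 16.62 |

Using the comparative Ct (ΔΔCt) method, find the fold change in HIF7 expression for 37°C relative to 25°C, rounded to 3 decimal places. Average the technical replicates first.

Mean Ct: HIF7 25°C 26.460; HIF7 37°C 27.605; HPRT1 25°C 16.000; HPRT1 37°C 16.770
ΔCt(25°C) = 26.460 − 16.000 = 10.460
ΔCt(37°C) = 27.605 − 16.770 = 10.835
ΔΔCt = 10.835 − 10.460 = 0.375
Fold change = 2^(−0.375) = 0.7711

0.771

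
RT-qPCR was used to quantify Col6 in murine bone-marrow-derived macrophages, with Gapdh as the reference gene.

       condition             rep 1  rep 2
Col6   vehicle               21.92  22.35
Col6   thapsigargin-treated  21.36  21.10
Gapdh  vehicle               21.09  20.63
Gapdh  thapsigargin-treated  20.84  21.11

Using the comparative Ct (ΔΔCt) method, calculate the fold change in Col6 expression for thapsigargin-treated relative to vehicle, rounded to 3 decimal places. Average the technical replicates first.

Mean Ct: Col6 vehicle 22.135; Col6 thapsigargin-treated 21.230; Gapdh vehicle 20.860; Gapdh thapsigargin-treated 20.975
ΔCt(vehicle) = 22.135 − 20.860 = 1.275
ΔCt(thapsigargin-treated) = 21.230 − 20.975 = 0.255
ΔΔCt = 0.255 − 1.275 = -1.020
Fold change = 2^(−(-1.020)) = 2^1.020 = 2.0279

2.028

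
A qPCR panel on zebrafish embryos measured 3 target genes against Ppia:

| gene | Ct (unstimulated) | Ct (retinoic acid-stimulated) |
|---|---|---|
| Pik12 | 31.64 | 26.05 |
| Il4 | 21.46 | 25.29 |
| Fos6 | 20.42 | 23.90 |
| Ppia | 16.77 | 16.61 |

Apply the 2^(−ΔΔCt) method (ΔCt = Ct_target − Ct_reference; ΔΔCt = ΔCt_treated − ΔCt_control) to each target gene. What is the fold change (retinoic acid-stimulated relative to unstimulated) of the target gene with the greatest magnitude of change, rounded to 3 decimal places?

Pik12: ΔΔCt = (26.05−16.61) − (31.64−16.77) = 9.44 − 14.87 = -5.43; fold change = 2^5.43 = 43.111
Il4: ΔΔCt = (25.29−16.61) − (21.46−16.77) = 8.68 − 4.69 = 3.99; fold change = 2^-3.99 = 0.063
Fos6: ΔΔCt = (23.90−16.61) − (20.42−16.77) = 7.29 − 3.65 = 3.64; fold change = 2^-3.64 = 0.080
Pik12 has the largest |ΔΔCt| = 5.43.

43.111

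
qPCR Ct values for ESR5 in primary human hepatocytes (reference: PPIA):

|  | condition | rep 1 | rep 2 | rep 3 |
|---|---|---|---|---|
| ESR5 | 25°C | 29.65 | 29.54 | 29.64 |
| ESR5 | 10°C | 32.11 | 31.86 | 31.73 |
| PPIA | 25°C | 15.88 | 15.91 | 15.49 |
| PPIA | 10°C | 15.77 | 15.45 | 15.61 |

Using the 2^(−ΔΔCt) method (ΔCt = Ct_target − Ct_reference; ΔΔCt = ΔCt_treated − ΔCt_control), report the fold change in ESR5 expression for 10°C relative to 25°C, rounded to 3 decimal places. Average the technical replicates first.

0.184

Mean Ct: ESR5 25°C 29.610; ESR5 10°C 31.900; PPIA 25°C 15.760; PPIA 10°C 15.610
ΔCt(25°C) = 29.610 − 15.760 = 13.850
ΔCt(10°C) = 31.900 − 15.610 = 16.290
ΔΔCt = 16.290 − 13.850 = 2.440
Fold change = 2^(−2.440) = 0.1843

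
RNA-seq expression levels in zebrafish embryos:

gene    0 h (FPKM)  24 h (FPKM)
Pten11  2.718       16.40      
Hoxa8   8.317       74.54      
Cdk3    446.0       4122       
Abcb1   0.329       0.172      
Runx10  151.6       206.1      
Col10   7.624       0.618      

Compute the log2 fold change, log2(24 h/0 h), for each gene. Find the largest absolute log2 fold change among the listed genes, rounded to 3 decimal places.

log2(16.40/2.718) = 2.593  (Pten11)
log2(74.54/8.317) = 3.164  (Hoxa8)
log2(4122/446.0) = 3.208  (Cdk3)
log2(0.172/0.329) = -0.936  (Abcb1)
log2(206.1/151.6) = 0.443  (Runx10)
log2(0.618/7.624) = -3.625  (Col10)
The largest magnitude belongs to Col10.

3.625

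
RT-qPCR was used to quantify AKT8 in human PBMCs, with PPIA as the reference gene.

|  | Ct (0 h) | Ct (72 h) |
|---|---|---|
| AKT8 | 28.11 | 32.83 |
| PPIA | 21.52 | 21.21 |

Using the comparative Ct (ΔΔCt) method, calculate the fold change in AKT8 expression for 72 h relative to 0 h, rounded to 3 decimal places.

ΔCt(0 h) = 28.110 − 21.520 = 6.590
ΔCt(72 h) = 32.830 − 21.210 = 11.620
ΔΔCt = 11.620 − 6.590 = 5.030
Fold change = 2^(−5.030) = 0.0306

0.031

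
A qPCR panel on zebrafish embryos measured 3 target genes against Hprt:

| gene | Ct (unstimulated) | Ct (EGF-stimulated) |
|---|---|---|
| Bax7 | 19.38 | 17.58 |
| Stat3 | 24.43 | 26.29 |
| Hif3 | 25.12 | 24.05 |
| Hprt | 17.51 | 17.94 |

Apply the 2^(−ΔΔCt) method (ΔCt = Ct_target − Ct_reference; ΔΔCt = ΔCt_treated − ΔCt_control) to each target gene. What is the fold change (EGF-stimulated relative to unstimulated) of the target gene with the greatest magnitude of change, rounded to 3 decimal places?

4.691

Bax7: ΔΔCt = (17.58−17.94) − (19.38−17.51) = -0.36 − 1.87 = -2.23; fold change = 2^2.23 = 4.691
Stat3: ΔΔCt = (26.29−17.94) − (24.43−17.51) = 8.35 − 6.92 = 1.43; fold change = 2^-1.43 = 0.371
Hif3: ΔΔCt = (24.05−17.94) − (25.12−17.51) = 6.11 − 7.61 = -1.50; fold change = 2^1.50 = 2.828
Bax7 has the largest |ΔΔCt| = 2.23.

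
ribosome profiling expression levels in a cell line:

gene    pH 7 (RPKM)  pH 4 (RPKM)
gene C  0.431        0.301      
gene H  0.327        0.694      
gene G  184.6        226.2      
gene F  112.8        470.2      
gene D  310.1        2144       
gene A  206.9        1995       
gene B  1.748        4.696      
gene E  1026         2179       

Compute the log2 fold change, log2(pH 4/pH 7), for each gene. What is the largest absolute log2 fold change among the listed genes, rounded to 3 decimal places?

3.269

log2(0.301/0.431) = -0.518  (gene C)
log2(0.694/0.327) = 1.086  (gene H)
log2(226.2/184.6) = 0.293  (gene G)
log2(470.2/112.8) = 2.060  (gene F)
log2(2144/310.1) = 2.789  (gene D)
log2(1995/206.9) = 3.269  (gene A)
log2(4.696/1.748) = 1.426  (gene B)
log2(2179/1026) = 1.087  (gene E)
The largest magnitude belongs to gene A.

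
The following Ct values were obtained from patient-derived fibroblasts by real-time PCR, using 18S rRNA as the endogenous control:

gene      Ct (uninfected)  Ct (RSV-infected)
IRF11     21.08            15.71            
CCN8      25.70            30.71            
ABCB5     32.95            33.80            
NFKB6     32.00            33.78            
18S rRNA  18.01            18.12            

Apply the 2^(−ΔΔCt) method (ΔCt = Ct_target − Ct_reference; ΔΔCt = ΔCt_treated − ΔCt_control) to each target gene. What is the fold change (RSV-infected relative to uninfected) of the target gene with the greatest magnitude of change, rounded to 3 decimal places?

44.632

IRF11: ΔΔCt = (15.71−18.12) − (21.08−18.01) = -2.41 − 3.07 = -5.48; fold change = 2^5.48 = 44.632
CCN8: ΔΔCt = (30.71−18.12) − (25.70−18.01) = 12.59 − 7.69 = 4.90; fold change = 2^-4.90 = 0.033
ABCB5: ΔΔCt = (33.80−18.12) − (32.95−18.01) = 15.68 − 14.94 = 0.74; fold change = 2^-0.74 = 0.599
NFKB6: ΔΔCt = (33.78−18.12) − (32.00−18.01) = 15.66 − 13.99 = 1.67; fold change = 2^-1.67 = 0.314
IRF11 has the largest |ΔΔCt| = 5.48.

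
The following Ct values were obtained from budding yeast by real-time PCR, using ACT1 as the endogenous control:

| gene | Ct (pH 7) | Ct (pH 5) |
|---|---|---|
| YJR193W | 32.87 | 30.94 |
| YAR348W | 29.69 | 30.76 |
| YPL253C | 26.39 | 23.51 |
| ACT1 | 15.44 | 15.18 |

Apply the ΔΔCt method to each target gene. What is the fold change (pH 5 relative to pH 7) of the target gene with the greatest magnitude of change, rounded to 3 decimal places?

YJR193W: ΔΔCt = (30.94−15.18) − (32.87−15.44) = 15.76 − 17.43 = -1.67; fold change = 2^1.67 = 3.182
YAR348W: ΔΔCt = (30.76−15.18) − (29.69−15.44) = 15.58 − 14.25 = 1.33; fold change = 2^-1.33 = 0.398
YPL253C: ΔΔCt = (23.51−15.18) − (26.39−15.44) = 8.33 − 10.95 = -2.62; fold change = 2^2.62 = 6.148
YPL253C has the largest |ΔΔCt| = 2.62.

6.148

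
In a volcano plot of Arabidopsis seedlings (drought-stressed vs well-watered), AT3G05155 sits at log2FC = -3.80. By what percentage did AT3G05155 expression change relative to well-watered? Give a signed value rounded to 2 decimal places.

-92.82%

Fold change = 2^(-3.80) = 0.0718
Percent change = (FC − 1) × 100% = (0.0718 − 1) × 100 = -92.82%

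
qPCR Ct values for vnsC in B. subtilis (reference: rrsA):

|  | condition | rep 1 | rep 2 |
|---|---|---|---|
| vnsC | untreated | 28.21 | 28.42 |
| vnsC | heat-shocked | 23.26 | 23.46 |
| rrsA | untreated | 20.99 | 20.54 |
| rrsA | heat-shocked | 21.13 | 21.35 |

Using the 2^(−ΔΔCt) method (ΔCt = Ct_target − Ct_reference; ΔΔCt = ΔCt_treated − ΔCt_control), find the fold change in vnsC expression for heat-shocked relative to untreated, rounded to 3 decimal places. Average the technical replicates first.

Mean Ct: vnsC untreated 28.315; vnsC heat-shocked 23.360; rrsA untreated 20.765; rrsA heat-shocked 21.240
ΔCt(untreated) = 28.315 − 20.765 = 7.550
ΔCt(heat-shocked) = 23.360 − 21.240 = 2.120
ΔΔCt = 2.120 − 7.550 = -5.430
Fold change = 2^(−(-5.430)) = 2^5.430 = 43.1115

43.111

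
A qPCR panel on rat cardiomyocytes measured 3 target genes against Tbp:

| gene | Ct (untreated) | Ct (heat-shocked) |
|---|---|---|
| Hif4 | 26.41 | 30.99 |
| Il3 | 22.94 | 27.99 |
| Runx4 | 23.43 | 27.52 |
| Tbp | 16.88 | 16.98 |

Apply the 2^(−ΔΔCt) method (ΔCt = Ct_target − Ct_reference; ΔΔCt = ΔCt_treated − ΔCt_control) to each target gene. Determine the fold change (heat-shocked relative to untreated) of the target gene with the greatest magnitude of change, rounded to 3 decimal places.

0.032

Hif4: ΔΔCt = (30.99−16.98) − (26.41−16.88) = 14.01 − 9.53 = 4.48; fold change = 2^-4.48 = 0.045
Il3: ΔΔCt = (27.99−16.98) − (22.94−16.88) = 11.01 − 6.06 = 4.95; fold change = 2^-4.95 = 0.032
Runx4: ΔΔCt = (27.52−16.98) − (23.43−16.88) = 10.54 − 6.55 = 3.99; fold change = 2^-3.99 = 0.063
Il3 has the largest |ΔΔCt| = 4.95.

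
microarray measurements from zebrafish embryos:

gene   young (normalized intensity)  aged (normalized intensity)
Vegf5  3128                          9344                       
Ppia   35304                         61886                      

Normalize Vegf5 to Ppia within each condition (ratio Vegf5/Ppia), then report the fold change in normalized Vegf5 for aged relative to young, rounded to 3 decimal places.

1.704

Vegf5/Ppia (young) = 3128 / 35304 = 0.088602
Vegf5/Ppia (aged) = 9344 / 61886 = 0.15099
Fold change = 0.15099 / 0.088602 = 1.7041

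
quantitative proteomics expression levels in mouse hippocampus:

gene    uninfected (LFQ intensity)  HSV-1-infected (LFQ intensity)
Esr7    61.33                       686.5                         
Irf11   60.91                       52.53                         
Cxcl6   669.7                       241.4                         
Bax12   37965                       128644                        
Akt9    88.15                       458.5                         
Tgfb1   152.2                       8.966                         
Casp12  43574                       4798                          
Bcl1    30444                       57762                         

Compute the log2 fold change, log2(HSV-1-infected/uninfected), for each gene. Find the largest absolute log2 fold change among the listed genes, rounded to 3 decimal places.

log2(686.5/61.33) = 3.485  (Esr7)
log2(52.53/60.91) = -0.214  (Irf11)
log2(241.4/669.7) = -1.472  (Cxcl6)
log2(128644/37965) = 1.761  (Bax12)
log2(458.5/88.15) = 2.379  (Akt9)
log2(8.966/152.2) = -4.085  (Tgfb1)
log2(4798/43574) = -3.183  (Casp12)
log2(57762/30444) = 0.924  (Bcl1)
The largest magnitude belongs to Tgfb1.

4.085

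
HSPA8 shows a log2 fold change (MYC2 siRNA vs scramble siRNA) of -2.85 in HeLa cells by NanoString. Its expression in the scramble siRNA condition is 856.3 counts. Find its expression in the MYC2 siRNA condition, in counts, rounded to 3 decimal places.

Fold change = 2^(-2.85) = 0.1387
MYC2 siRNA expression = 856.3 × 0.1387 = 118.766

118.766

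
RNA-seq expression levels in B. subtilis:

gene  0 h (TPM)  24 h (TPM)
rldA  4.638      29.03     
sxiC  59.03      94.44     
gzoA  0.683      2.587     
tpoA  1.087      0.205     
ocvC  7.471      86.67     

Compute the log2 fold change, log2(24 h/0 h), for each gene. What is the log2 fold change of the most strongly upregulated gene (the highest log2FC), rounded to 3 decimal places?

3.536

log2(29.03/4.638) = 2.646  (rldA)
log2(94.44/59.03) = 0.678  (sxiC)
log2(2.587/0.683) = 1.921  (gzoA)
log2(0.205/1.087) = -2.407  (tpoA)
log2(86.67/7.471) = 3.536  (ocvC)
ocvC is most strongly upregulated.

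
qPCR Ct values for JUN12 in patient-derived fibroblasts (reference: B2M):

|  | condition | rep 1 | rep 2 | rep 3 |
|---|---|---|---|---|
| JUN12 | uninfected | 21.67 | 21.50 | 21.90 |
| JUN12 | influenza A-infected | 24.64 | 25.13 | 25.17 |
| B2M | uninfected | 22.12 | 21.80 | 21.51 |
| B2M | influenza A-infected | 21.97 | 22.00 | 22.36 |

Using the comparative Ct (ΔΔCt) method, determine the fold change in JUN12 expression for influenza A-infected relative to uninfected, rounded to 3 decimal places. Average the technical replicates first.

0.126

Mean Ct: JUN12 uninfected 21.690; JUN12 influenza A-infected 24.980; B2M uninfected 21.810; B2M influenza A-infected 22.110
ΔCt(uninfected) = 21.690 − 21.810 = -0.120
ΔCt(influenza A-infected) = 24.980 − 22.110 = 2.870
ΔΔCt = 2.870 − (-0.120) = 2.990
Fold change = 2^(−2.990) = 0.1259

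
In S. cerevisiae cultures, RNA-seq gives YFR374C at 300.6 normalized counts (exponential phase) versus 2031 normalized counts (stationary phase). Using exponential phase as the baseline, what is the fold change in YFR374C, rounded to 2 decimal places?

6.76

Fold change = 2031 / 300.6 = 6.756
YFR374C is upregulated.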